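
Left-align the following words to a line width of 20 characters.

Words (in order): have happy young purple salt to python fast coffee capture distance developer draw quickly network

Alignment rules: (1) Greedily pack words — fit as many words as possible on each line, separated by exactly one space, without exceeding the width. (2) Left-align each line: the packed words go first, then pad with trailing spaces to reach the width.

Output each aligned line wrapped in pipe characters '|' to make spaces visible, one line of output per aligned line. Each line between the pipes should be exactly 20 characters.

Answer: |have happy young    |
|purple salt to      |
|python fast coffee  |
|capture distance    |
|developer draw      |
|quickly network     |

Derivation:
Line 1: ['have', 'happy', 'young'] (min_width=16, slack=4)
Line 2: ['purple', 'salt', 'to'] (min_width=14, slack=6)
Line 3: ['python', 'fast', 'coffee'] (min_width=18, slack=2)
Line 4: ['capture', 'distance'] (min_width=16, slack=4)
Line 5: ['developer', 'draw'] (min_width=14, slack=6)
Line 6: ['quickly', 'network'] (min_width=15, slack=5)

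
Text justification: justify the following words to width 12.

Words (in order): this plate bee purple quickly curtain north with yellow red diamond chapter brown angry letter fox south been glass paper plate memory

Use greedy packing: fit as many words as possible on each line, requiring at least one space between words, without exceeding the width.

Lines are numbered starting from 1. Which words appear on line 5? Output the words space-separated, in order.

Line 1: ['this', 'plate'] (min_width=10, slack=2)
Line 2: ['bee', 'purple'] (min_width=10, slack=2)
Line 3: ['quickly'] (min_width=7, slack=5)
Line 4: ['curtain'] (min_width=7, slack=5)
Line 5: ['north', 'with'] (min_width=10, slack=2)
Line 6: ['yellow', 'red'] (min_width=10, slack=2)
Line 7: ['diamond'] (min_width=7, slack=5)
Line 8: ['chapter'] (min_width=7, slack=5)
Line 9: ['brown', 'angry'] (min_width=11, slack=1)
Line 10: ['letter', 'fox'] (min_width=10, slack=2)
Line 11: ['south', 'been'] (min_width=10, slack=2)
Line 12: ['glass', 'paper'] (min_width=11, slack=1)
Line 13: ['plate', 'memory'] (min_width=12, slack=0)

Answer: north with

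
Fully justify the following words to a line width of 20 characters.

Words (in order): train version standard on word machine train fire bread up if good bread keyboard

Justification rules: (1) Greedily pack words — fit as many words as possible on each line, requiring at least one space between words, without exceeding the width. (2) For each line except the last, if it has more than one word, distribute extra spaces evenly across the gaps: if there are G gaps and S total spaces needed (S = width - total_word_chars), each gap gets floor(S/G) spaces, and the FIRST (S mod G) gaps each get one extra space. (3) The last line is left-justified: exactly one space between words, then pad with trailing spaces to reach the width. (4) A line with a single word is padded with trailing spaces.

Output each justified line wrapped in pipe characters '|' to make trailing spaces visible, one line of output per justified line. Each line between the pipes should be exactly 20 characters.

Line 1: ['train', 'version'] (min_width=13, slack=7)
Line 2: ['standard', 'on', 'word'] (min_width=16, slack=4)
Line 3: ['machine', 'train', 'fire'] (min_width=18, slack=2)
Line 4: ['bread', 'up', 'if', 'good'] (min_width=16, slack=4)
Line 5: ['bread', 'keyboard'] (min_width=14, slack=6)

Answer: |train        version|
|standard   on   word|
|machine  train  fire|
|bread   up  if  good|
|bread keyboard      |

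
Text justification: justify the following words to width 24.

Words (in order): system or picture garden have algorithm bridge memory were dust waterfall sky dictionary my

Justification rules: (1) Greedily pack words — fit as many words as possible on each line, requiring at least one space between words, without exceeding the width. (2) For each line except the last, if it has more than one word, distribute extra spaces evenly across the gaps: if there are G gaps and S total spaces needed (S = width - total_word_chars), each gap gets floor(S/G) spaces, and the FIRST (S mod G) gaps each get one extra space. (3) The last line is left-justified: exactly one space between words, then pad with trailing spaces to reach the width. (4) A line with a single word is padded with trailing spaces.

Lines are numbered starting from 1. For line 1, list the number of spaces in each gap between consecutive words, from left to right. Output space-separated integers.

Line 1: ['system', 'or', 'picture', 'garden'] (min_width=24, slack=0)
Line 2: ['have', 'algorithm', 'bridge'] (min_width=21, slack=3)
Line 3: ['memory', 'were', 'dust'] (min_width=16, slack=8)
Line 4: ['waterfall', 'sky', 'dictionary'] (min_width=24, slack=0)
Line 5: ['my'] (min_width=2, slack=22)

Answer: 1 1 1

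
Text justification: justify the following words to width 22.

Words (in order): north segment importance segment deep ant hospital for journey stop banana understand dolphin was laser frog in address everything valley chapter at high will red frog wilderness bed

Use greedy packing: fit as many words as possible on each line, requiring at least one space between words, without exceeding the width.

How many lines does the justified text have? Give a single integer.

Line 1: ['north', 'segment'] (min_width=13, slack=9)
Line 2: ['importance', 'segment'] (min_width=18, slack=4)
Line 3: ['deep', 'ant', 'hospital', 'for'] (min_width=21, slack=1)
Line 4: ['journey', 'stop', 'banana'] (min_width=19, slack=3)
Line 5: ['understand', 'dolphin', 'was'] (min_width=22, slack=0)
Line 6: ['laser', 'frog', 'in', 'address'] (min_width=21, slack=1)
Line 7: ['everything', 'valley'] (min_width=17, slack=5)
Line 8: ['chapter', 'at', 'high', 'will'] (min_width=20, slack=2)
Line 9: ['red', 'frog', 'wilderness'] (min_width=19, slack=3)
Line 10: ['bed'] (min_width=3, slack=19)
Total lines: 10

Answer: 10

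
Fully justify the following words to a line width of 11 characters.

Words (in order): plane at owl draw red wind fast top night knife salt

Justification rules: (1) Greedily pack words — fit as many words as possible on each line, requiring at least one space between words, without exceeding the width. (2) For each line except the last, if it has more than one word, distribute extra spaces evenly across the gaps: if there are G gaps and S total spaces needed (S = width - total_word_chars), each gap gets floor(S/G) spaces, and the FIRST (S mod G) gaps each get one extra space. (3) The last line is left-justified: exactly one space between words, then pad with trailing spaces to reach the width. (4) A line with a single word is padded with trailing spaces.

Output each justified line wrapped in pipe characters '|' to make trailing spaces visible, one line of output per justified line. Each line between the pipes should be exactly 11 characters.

Line 1: ['plane', 'at'] (min_width=8, slack=3)
Line 2: ['owl', 'draw'] (min_width=8, slack=3)
Line 3: ['red', 'wind'] (min_width=8, slack=3)
Line 4: ['fast', 'top'] (min_width=8, slack=3)
Line 5: ['night', 'knife'] (min_width=11, slack=0)
Line 6: ['salt'] (min_width=4, slack=7)

Answer: |plane    at|
|owl    draw|
|red    wind|
|fast    top|
|night knife|
|salt       |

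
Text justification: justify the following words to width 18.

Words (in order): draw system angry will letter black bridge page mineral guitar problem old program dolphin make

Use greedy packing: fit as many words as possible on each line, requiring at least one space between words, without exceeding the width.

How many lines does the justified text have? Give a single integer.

Line 1: ['draw', 'system', 'angry'] (min_width=17, slack=1)
Line 2: ['will', 'letter', 'black'] (min_width=17, slack=1)
Line 3: ['bridge', 'page'] (min_width=11, slack=7)
Line 4: ['mineral', 'guitar'] (min_width=14, slack=4)
Line 5: ['problem', 'old'] (min_width=11, slack=7)
Line 6: ['program', 'dolphin'] (min_width=15, slack=3)
Line 7: ['make'] (min_width=4, slack=14)
Total lines: 7

Answer: 7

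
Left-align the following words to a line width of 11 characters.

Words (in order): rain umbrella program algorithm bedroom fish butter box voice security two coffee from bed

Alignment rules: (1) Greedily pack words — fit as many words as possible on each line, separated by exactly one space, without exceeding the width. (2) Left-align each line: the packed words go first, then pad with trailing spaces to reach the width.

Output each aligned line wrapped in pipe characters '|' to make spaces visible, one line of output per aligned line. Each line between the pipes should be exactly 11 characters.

Line 1: ['rain'] (min_width=4, slack=7)
Line 2: ['umbrella'] (min_width=8, slack=3)
Line 3: ['program'] (min_width=7, slack=4)
Line 4: ['algorithm'] (min_width=9, slack=2)
Line 5: ['bedroom'] (min_width=7, slack=4)
Line 6: ['fish', 'butter'] (min_width=11, slack=0)
Line 7: ['box', 'voice'] (min_width=9, slack=2)
Line 8: ['security'] (min_width=8, slack=3)
Line 9: ['two', 'coffee'] (min_width=10, slack=1)
Line 10: ['from', 'bed'] (min_width=8, slack=3)

Answer: |rain       |
|umbrella   |
|program    |
|algorithm  |
|bedroom    |
|fish butter|
|box voice  |
|security   |
|two coffee |
|from bed   |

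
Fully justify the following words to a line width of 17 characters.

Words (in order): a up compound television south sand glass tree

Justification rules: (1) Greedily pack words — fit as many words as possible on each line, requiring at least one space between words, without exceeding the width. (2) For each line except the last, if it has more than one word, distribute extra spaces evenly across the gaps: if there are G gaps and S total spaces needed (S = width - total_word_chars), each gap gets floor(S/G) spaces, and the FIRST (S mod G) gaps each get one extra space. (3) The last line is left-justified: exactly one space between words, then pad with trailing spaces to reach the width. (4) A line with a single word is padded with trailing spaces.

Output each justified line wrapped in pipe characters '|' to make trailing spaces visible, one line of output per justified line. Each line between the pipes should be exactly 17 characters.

Line 1: ['a', 'up', 'compound'] (min_width=13, slack=4)
Line 2: ['television', 'south'] (min_width=16, slack=1)
Line 3: ['sand', 'glass', 'tree'] (min_width=15, slack=2)

Answer: |a   up   compound|
|television  south|
|sand glass tree  |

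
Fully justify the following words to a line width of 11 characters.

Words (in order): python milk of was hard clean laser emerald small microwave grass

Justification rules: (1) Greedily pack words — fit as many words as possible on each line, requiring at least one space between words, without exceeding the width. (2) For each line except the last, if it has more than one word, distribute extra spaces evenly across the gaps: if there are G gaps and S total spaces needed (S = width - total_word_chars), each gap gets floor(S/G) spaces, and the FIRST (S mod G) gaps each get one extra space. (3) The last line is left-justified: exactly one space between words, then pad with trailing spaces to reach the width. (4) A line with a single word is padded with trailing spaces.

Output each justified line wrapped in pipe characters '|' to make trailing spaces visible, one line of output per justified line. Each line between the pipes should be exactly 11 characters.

Answer: |python milk|
|of was hard|
|clean laser|
|emerald    |
|small      |
|microwave  |
|grass      |

Derivation:
Line 1: ['python', 'milk'] (min_width=11, slack=0)
Line 2: ['of', 'was', 'hard'] (min_width=11, slack=0)
Line 3: ['clean', 'laser'] (min_width=11, slack=0)
Line 4: ['emerald'] (min_width=7, slack=4)
Line 5: ['small'] (min_width=5, slack=6)
Line 6: ['microwave'] (min_width=9, slack=2)
Line 7: ['grass'] (min_width=5, slack=6)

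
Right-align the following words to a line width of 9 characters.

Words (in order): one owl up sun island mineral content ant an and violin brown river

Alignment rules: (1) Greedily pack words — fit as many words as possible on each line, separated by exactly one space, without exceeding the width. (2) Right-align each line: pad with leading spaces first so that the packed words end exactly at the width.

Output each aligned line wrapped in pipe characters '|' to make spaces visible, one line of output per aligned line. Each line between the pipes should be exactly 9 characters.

Answer: |  one owl|
|   up sun|
|   island|
|  mineral|
|  content|
|   ant an|
|      and|
|   violin|
|    brown|
|    river|

Derivation:
Line 1: ['one', 'owl'] (min_width=7, slack=2)
Line 2: ['up', 'sun'] (min_width=6, slack=3)
Line 3: ['island'] (min_width=6, slack=3)
Line 4: ['mineral'] (min_width=7, slack=2)
Line 5: ['content'] (min_width=7, slack=2)
Line 6: ['ant', 'an'] (min_width=6, slack=3)
Line 7: ['and'] (min_width=3, slack=6)
Line 8: ['violin'] (min_width=6, slack=3)
Line 9: ['brown'] (min_width=5, slack=4)
Line 10: ['river'] (min_width=5, slack=4)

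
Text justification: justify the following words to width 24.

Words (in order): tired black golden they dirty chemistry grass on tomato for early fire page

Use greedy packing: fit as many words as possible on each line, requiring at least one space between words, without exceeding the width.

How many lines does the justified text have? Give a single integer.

Answer: 4

Derivation:
Line 1: ['tired', 'black', 'golden', 'they'] (min_width=23, slack=1)
Line 2: ['dirty', 'chemistry', 'grass', 'on'] (min_width=24, slack=0)
Line 3: ['tomato', 'for', 'early', 'fire'] (min_width=21, slack=3)
Line 4: ['page'] (min_width=4, slack=20)
Total lines: 4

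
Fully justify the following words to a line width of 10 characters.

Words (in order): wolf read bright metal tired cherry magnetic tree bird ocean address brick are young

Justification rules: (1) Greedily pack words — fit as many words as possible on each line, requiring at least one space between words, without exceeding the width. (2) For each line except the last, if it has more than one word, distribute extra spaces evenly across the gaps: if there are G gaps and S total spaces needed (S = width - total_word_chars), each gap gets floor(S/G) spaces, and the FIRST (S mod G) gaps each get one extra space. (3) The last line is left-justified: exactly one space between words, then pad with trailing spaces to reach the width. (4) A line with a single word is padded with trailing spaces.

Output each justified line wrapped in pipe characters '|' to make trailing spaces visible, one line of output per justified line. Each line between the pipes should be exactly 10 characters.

Line 1: ['wolf', 'read'] (min_width=9, slack=1)
Line 2: ['bright'] (min_width=6, slack=4)
Line 3: ['metal'] (min_width=5, slack=5)
Line 4: ['tired'] (min_width=5, slack=5)
Line 5: ['cherry'] (min_width=6, slack=4)
Line 6: ['magnetic'] (min_width=8, slack=2)
Line 7: ['tree', 'bird'] (min_width=9, slack=1)
Line 8: ['ocean'] (min_width=5, slack=5)
Line 9: ['address'] (min_width=7, slack=3)
Line 10: ['brick', 'are'] (min_width=9, slack=1)
Line 11: ['young'] (min_width=5, slack=5)

Answer: |wolf  read|
|bright    |
|metal     |
|tired     |
|cherry    |
|magnetic  |
|tree  bird|
|ocean     |
|address   |
|brick  are|
|young     |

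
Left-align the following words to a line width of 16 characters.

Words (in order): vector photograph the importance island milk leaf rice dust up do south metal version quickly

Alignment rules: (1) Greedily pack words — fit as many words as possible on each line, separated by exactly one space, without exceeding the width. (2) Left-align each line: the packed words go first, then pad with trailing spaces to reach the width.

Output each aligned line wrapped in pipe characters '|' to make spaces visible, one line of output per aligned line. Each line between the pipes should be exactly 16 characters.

Answer: |vector          |
|photograph the  |
|importance      |
|island milk leaf|
|rice dust up do |
|south metal     |
|version quickly |

Derivation:
Line 1: ['vector'] (min_width=6, slack=10)
Line 2: ['photograph', 'the'] (min_width=14, slack=2)
Line 3: ['importance'] (min_width=10, slack=6)
Line 4: ['island', 'milk', 'leaf'] (min_width=16, slack=0)
Line 5: ['rice', 'dust', 'up', 'do'] (min_width=15, slack=1)
Line 6: ['south', 'metal'] (min_width=11, slack=5)
Line 7: ['version', 'quickly'] (min_width=15, slack=1)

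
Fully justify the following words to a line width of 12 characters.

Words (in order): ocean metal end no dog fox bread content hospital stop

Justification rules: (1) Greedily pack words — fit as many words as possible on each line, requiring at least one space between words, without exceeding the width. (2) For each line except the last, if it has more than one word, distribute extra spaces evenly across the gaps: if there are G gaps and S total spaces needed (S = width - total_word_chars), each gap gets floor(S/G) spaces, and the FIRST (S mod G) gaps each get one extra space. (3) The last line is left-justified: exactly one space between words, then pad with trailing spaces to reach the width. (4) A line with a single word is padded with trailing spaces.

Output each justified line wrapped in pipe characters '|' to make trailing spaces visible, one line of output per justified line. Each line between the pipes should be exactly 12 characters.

Line 1: ['ocean', 'metal'] (min_width=11, slack=1)
Line 2: ['end', 'no', 'dog'] (min_width=10, slack=2)
Line 3: ['fox', 'bread'] (min_width=9, slack=3)
Line 4: ['content'] (min_width=7, slack=5)
Line 5: ['hospital'] (min_width=8, slack=4)
Line 6: ['stop'] (min_width=4, slack=8)

Answer: |ocean  metal|
|end  no  dog|
|fox    bread|
|content     |
|hospital    |
|stop        |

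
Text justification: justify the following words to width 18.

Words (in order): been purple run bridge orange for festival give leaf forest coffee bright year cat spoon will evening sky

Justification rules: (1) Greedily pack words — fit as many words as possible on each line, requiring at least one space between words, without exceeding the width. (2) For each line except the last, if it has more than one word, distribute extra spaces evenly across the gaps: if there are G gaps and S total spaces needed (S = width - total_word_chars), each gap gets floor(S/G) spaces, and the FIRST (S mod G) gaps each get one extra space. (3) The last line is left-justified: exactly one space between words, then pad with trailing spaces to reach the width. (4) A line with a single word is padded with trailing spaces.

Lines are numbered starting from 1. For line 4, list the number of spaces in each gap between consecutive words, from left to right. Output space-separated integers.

Line 1: ['been', 'purple', 'run'] (min_width=15, slack=3)
Line 2: ['bridge', 'orange', 'for'] (min_width=17, slack=1)
Line 3: ['festival', 'give', 'leaf'] (min_width=18, slack=0)
Line 4: ['forest', 'coffee'] (min_width=13, slack=5)
Line 5: ['bright', 'year', 'cat'] (min_width=15, slack=3)
Line 6: ['spoon', 'will', 'evening'] (min_width=18, slack=0)
Line 7: ['sky'] (min_width=3, slack=15)

Answer: 6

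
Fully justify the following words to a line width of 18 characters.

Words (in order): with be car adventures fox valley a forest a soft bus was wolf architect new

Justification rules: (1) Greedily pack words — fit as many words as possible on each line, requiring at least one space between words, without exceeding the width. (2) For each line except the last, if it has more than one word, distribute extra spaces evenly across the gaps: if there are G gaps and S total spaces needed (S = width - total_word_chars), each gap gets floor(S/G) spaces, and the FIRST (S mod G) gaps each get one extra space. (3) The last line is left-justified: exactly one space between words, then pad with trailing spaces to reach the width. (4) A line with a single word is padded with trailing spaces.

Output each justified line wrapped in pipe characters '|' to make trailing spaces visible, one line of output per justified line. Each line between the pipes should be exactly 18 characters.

Line 1: ['with', 'be', 'car'] (min_width=11, slack=7)
Line 2: ['adventures', 'fox'] (min_width=14, slack=4)
Line 3: ['valley', 'a', 'forest', 'a'] (min_width=17, slack=1)
Line 4: ['soft', 'bus', 'was', 'wolf'] (min_width=17, slack=1)
Line 5: ['architect', 'new'] (min_width=13, slack=5)

Answer: |with     be    car|
|adventures     fox|
|valley  a forest a|
|soft  bus was wolf|
|architect new     |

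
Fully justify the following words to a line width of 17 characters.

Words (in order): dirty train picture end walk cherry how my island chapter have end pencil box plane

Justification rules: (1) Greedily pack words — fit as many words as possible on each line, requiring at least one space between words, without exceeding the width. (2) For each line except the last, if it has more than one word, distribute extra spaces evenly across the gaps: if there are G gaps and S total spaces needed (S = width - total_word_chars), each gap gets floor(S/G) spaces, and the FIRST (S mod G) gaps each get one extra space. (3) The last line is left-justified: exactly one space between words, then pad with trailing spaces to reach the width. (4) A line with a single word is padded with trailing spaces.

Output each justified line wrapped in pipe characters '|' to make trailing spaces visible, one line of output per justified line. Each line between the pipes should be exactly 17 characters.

Answer: |dirty       train|
|picture  end walk|
|cherry   how   my|
|island    chapter|
|have  end  pencil|
|box plane        |

Derivation:
Line 1: ['dirty', 'train'] (min_width=11, slack=6)
Line 2: ['picture', 'end', 'walk'] (min_width=16, slack=1)
Line 3: ['cherry', 'how', 'my'] (min_width=13, slack=4)
Line 4: ['island', 'chapter'] (min_width=14, slack=3)
Line 5: ['have', 'end', 'pencil'] (min_width=15, slack=2)
Line 6: ['box', 'plane'] (min_width=9, slack=8)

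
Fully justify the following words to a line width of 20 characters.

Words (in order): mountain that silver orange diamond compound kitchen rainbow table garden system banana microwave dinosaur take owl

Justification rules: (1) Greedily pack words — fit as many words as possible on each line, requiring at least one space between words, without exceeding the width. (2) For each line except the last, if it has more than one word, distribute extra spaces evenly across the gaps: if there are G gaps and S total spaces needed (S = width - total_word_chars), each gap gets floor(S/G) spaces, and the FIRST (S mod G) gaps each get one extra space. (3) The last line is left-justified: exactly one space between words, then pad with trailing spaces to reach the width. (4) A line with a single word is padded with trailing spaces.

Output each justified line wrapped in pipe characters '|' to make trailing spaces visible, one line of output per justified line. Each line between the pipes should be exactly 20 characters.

Answer: |mountain that silver|
|orange       diamond|
|compound     kitchen|
|rainbow table garden|
|system        banana|
|microwave   dinosaur|
|take owl            |

Derivation:
Line 1: ['mountain', 'that', 'silver'] (min_width=20, slack=0)
Line 2: ['orange', 'diamond'] (min_width=14, slack=6)
Line 3: ['compound', 'kitchen'] (min_width=16, slack=4)
Line 4: ['rainbow', 'table', 'garden'] (min_width=20, slack=0)
Line 5: ['system', 'banana'] (min_width=13, slack=7)
Line 6: ['microwave', 'dinosaur'] (min_width=18, slack=2)
Line 7: ['take', 'owl'] (min_width=8, slack=12)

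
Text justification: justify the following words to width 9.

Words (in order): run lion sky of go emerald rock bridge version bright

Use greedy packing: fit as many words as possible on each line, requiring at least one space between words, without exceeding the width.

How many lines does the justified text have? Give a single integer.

Answer: 7

Derivation:
Line 1: ['run', 'lion'] (min_width=8, slack=1)
Line 2: ['sky', 'of', 'go'] (min_width=9, slack=0)
Line 3: ['emerald'] (min_width=7, slack=2)
Line 4: ['rock'] (min_width=4, slack=5)
Line 5: ['bridge'] (min_width=6, slack=3)
Line 6: ['version'] (min_width=7, slack=2)
Line 7: ['bright'] (min_width=6, slack=3)
Total lines: 7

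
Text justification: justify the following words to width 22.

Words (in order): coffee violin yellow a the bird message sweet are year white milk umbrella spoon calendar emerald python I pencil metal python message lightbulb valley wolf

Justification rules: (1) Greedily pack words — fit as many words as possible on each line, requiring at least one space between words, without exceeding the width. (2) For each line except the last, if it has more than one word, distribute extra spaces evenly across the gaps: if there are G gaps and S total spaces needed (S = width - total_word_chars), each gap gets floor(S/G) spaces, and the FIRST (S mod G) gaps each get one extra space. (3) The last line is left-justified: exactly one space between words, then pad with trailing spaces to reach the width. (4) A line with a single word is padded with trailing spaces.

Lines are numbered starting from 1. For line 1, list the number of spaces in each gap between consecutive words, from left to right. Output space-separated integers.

Line 1: ['coffee', 'violin', 'yellow', 'a'] (min_width=22, slack=0)
Line 2: ['the', 'bird', 'message', 'sweet'] (min_width=22, slack=0)
Line 3: ['are', 'year', 'white', 'milk'] (min_width=19, slack=3)
Line 4: ['umbrella', 'spoon'] (min_width=14, slack=8)
Line 5: ['calendar', 'emerald'] (min_width=16, slack=6)
Line 6: ['python', 'I', 'pencil', 'metal'] (min_width=21, slack=1)
Line 7: ['python', 'message'] (min_width=14, slack=8)
Line 8: ['lightbulb', 'valley', 'wolf'] (min_width=21, slack=1)

Answer: 1 1 1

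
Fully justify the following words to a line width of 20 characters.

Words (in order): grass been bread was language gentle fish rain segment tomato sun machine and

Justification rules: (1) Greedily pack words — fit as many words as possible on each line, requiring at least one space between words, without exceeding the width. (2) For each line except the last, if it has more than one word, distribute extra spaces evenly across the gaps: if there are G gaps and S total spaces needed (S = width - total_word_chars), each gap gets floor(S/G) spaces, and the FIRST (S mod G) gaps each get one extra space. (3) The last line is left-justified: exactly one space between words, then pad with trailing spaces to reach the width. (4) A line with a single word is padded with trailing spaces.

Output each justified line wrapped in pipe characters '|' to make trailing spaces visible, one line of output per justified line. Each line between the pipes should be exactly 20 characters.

Line 1: ['grass', 'been', 'bread', 'was'] (min_width=20, slack=0)
Line 2: ['language', 'gentle', 'fish'] (min_width=20, slack=0)
Line 3: ['rain', 'segment', 'tomato'] (min_width=19, slack=1)
Line 4: ['sun', 'machine', 'and'] (min_width=15, slack=5)

Answer: |grass been bread was|
|language gentle fish|
|rain  segment tomato|
|sun machine and     |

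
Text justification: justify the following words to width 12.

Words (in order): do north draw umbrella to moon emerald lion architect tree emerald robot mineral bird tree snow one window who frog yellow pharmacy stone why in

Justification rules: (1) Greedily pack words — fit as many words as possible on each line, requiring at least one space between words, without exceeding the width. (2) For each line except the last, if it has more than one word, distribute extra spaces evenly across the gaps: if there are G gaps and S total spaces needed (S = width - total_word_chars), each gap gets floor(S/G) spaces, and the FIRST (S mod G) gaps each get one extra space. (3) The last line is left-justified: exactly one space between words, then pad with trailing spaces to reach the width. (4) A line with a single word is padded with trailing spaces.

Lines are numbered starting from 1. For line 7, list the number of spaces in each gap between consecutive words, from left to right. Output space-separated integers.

Answer: 1

Derivation:
Line 1: ['do', 'north'] (min_width=8, slack=4)
Line 2: ['draw'] (min_width=4, slack=8)
Line 3: ['umbrella', 'to'] (min_width=11, slack=1)
Line 4: ['moon', 'emerald'] (min_width=12, slack=0)
Line 5: ['lion'] (min_width=4, slack=8)
Line 6: ['architect'] (min_width=9, slack=3)
Line 7: ['tree', 'emerald'] (min_width=12, slack=0)
Line 8: ['robot'] (min_width=5, slack=7)
Line 9: ['mineral', 'bird'] (min_width=12, slack=0)
Line 10: ['tree', 'snow'] (min_width=9, slack=3)
Line 11: ['one', 'window'] (min_width=10, slack=2)
Line 12: ['who', 'frog'] (min_width=8, slack=4)
Line 13: ['yellow'] (min_width=6, slack=6)
Line 14: ['pharmacy'] (min_width=8, slack=4)
Line 15: ['stone', 'why', 'in'] (min_width=12, slack=0)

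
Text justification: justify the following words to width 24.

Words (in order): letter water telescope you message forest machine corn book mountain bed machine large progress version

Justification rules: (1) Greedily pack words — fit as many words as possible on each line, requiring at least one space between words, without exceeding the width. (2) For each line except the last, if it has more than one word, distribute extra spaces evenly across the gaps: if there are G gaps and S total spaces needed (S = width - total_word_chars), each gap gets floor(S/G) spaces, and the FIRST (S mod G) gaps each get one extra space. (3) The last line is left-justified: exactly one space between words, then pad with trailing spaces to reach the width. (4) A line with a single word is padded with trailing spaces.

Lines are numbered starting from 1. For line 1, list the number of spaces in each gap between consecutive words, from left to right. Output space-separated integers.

Line 1: ['letter', 'water', 'telescope'] (min_width=22, slack=2)
Line 2: ['you', 'message', 'forest'] (min_width=18, slack=6)
Line 3: ['machine', 'corn', 'book'] (min_width=17, slack=7)
Line 4: ['mountain', 'bed', 'machine'] (min_width=20, slack=4)
Line 5: ['large', 'progress', 'version'] (min_width=22, slack=2)

Answer: 2 2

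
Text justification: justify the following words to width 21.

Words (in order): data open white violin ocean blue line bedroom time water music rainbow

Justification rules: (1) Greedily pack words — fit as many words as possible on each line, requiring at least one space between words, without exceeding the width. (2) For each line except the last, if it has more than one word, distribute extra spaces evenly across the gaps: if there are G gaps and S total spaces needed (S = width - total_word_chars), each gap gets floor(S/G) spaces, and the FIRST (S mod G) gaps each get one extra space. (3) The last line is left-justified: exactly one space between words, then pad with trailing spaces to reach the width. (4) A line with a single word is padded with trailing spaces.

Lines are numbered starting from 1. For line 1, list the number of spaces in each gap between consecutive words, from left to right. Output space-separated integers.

Answer: 4 4

Derivation:
Line 1: ['data', 'open', 'white'] (min_width=15, slack=6)
Line 2: ['violin', 'ocean', 'blue'] (min_width=17, slack=4)
Line 3: ['line', 'bedroom', 'time'] (min_width=17, slack=4)
Line 4: ['water', 'music', 'rainbow'] (min_width=19, slack=2)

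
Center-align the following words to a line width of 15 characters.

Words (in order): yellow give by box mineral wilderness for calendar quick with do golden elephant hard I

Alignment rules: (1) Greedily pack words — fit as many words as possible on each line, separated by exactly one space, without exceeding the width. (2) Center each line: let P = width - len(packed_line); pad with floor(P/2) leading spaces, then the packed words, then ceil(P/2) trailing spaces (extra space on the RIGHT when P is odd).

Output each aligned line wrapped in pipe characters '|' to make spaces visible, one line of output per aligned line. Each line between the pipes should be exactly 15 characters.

Answer: |yellow give by |
|  box mineral  |
|wilderness for |
|calendar quick |
|with do golden |
|elephant hard I|

Derivation:
Line 1: ['yellow', 'give', 'by'] (min_width=14, slack=1)
Line 2: ['box', 'mineral'] (min_width=11, slack=4)
Line 3: ['wilderness', 'for'] (min_width=14, slack=1)
Line 4: ['calendar', 'quick'] (min_width=14, slack=1)
Line 5: ['with', 'do', 'golden'] (min_width=14, slack=1)
Line 6: ['elephant', 'hard', 'I'] (min_width=15, slack=0)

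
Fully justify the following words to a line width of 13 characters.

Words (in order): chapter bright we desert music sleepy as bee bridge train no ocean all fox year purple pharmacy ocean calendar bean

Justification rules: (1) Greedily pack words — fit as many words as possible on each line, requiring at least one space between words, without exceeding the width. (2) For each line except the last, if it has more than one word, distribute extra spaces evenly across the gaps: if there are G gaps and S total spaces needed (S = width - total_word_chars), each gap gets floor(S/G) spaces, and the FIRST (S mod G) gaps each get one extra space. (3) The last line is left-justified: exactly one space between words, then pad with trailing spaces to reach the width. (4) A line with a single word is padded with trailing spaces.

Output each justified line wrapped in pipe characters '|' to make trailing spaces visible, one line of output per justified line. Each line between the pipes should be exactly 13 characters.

Answer: |chapter      |
|bright     we|
|desert  music|
|sleepy as bee|
|bridge  train|
|no  ocean all|
|fox      year|
|purple       |
|pharmacy     |
|ocean        |
|calendar bean|

Derivation:
Line 1: ['chapter'] (min_width=7, slack=6)
Line 2: ['bright', 'we'] (min_width=9, slack=4)
Line 3: ['desert', 'music'] (min_width=12, slack=1)
Line 4: ['sleepy', 'as', 'bee'] (min_width=13, slack=0)
Line 5: ['bridge', 'train'] (min_width=12, slack=1)
Line 6: ['no', 'ocean', 'all'] (min_width=12, slack=1)
Line 7: ['fox', 'year'] (min_width=8, slack=5)
Line 8: ['purple'] (min_width=6, slack=7)
Line 9: ['pharmacy'] (min_width=8, slack=5)
Line 10: ['ocean'] (min_width=5, slack=8)
Line 11: ['calendar', 'bean'] (min_width=13, slack=0)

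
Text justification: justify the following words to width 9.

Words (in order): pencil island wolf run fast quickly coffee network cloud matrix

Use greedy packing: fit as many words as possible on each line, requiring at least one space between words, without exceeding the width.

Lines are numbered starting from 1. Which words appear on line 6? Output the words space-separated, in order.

Line 1: ['pencil'] (min_width=6, slack=3)
Line 2: ['island'] (min_width=6, slack=3)
Line 3: ['wolf', 'run'] (min_width=8, slack=1)
Line 4: ['fast'] (min_width=4, slack=5)
Line 5: ['quickly'] (min_width=7, slack=2)
Line 6: ['coffee'] (min_width=6, slack=3)
Line 7: ['network'] (min_width=7, slack=2)
Line 8: ['cloud'] (min_width=5, slack=4)
Line 9: ['matrix'] (min_width=6, slack=3)

Answer: coffee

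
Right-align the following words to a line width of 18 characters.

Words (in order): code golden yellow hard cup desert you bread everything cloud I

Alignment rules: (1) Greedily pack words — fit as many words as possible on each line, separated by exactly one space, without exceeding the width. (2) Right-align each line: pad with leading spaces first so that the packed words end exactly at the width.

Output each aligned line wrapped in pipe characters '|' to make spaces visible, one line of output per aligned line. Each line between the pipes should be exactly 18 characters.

Line 1: ['code', 'golden', 'yellow'] (min_width=18, slack=0)
Line 2: ['hard', 'cup', 'desert'] (min_width=15, slack=3)
Line 3: ['you', 'bread'] (min_width=9, slack=9)
Line 4: ['everything', 'cloud', 'I'] (min_width=18, slack=0)

Answer: |code golden yellow|
|   hard cup desert|
|         you bread|
|everything cloud I|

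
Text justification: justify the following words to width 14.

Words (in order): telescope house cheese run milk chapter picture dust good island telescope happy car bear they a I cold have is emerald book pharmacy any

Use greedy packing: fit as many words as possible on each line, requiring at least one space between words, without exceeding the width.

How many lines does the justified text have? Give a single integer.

Line 1: ['telescope'] (min_width=9, slack=5)
Line 2: ['house', 'cheese'] (min_width=12, slack=2)
Line 3: ['run', 'milk'] (min_width=8, slack=6)
Line 4: ['chapter'] (min_width=7, slack=7)
Line 5: ['picture', 'dust'] (min_width=12, slack=2)
Line 6: ['good', 'island'] (min_width=11, slack=3)
Line 7: ['telescope'] (min_width=9, slack=5)
Line 8: ['happy', 'car', 'bear'] (min_width=14, slack=0)
Line 9: ['they', 'a', 'I', 'cold'] (min_width=13, slack=1)
Line 10: ['have', 'is'] (min_width=7, slack=7)
Line 11: ['emerald', 'book'] (min_width=12, slack=2)
Line 12: ['pharmacy', 'any'] (min_width=12, slack=2)
Total lines: 12

Answer: 12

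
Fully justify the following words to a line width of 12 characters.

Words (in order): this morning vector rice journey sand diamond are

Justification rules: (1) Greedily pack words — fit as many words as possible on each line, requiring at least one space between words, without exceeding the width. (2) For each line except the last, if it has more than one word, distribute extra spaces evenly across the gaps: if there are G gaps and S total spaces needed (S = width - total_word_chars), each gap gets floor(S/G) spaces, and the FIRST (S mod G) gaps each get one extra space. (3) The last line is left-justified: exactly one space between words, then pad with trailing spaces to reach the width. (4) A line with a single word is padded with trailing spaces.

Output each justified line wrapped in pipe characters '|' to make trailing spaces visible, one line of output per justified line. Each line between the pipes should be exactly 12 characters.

Line 1: ['this', 'morning'] (min_width=12, slack=0)
Line 2: ['vector', 'rice'] (min_width=11, slack=1)
Line 3: ['journey', 'sand'] (min_width=12, slack=0)
Line 4: ['diamond', 'are'] (min_width=11, slack=1)

Answer: |this morning|
|vector  rice|
|journey sand|
|diamond are |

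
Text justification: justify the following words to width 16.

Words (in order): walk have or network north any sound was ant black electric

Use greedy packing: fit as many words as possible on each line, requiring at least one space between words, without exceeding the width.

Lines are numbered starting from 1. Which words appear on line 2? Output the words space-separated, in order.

Answer: network north

Derivation:
Line 1: ['walk', 'have', 'or'] (min_width=12, slack=4)
Line 2: ['network', 'north'] (min_width=13, slack=3)
Line 3: ['any', 'sound', 'was'] (min_width=13, slack=3)
Line 4: ['ant', 'black'] (min_width=9, slack=7)
Line 5: ['electric'] (min_width=8, slack=8)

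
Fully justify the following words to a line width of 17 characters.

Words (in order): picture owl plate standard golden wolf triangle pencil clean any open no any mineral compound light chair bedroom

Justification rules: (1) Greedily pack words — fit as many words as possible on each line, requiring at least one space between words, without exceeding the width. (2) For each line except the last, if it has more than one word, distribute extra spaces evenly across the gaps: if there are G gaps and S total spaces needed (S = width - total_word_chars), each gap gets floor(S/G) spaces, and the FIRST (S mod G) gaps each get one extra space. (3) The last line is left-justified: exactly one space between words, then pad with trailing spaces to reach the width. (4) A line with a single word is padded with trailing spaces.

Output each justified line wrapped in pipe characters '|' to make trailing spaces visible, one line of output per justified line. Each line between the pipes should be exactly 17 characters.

Answer: |picture owl plate|
|standard   golden|
|wolf     triangle|
|pencil  clean any|
|open    no    any|
|mineral  compound|
|light       chair|
|bedroom          |

Derivation:
Line 1: ['picture', 'owl', 'plate'] (min_width=17, slack=0)
Line 2: ['standard', 'golden'] (min_width=15, slack=2)
Line 3: ['wolf', 'triangle'] (min_width=13, slack=4)
Line 4: ['pencil', 'clean', 'any'] (min_width=16, slack=1)
Line 5: ['open', 'no', 'any'] (min_width=11, slack=6)
Line 6: ['mineral', 'compound'] (min_width=16, slack=1)
Line 7: ['light', 'chair'] (min_width=11, slack=6)
Line 8: ['bedroom'] (min_width=7, slack=10)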